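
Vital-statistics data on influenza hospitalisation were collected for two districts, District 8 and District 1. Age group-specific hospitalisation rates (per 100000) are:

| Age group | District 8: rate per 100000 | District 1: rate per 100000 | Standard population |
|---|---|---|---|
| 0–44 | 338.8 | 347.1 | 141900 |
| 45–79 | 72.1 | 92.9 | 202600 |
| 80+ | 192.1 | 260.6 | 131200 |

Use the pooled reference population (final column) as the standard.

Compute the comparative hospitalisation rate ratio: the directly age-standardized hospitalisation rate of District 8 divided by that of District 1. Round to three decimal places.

0.859

Standard total = 475700; weights = 0.2983, 0.4259, 0.2758.
District 8: 0.2983×338.8 + 0.4259×72.1 + 0.2758×192.1 = 184.7524 per 100000.
District 1: 0.2983×347.1 + 0.4259×92.9 + 0.2758×260.6 = 214.9795 per 100000.
Ratio = 184.7524 ÷ 214.9795 = 0.85940.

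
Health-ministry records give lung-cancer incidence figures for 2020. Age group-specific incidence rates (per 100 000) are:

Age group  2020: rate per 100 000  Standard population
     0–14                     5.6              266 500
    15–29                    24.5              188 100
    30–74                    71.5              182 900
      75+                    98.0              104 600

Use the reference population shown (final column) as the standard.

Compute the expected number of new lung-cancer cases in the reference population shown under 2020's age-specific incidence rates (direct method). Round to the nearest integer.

294

Expected new lung-cancer cases = Σ (standard pop × age-specific rate ÷ 100 000)
= 266 500×5.6/100 000 + 188 100×24.5/100 000 + 182 900×71.5/100 000 + 104 600×98.0/100 000
= 14.92 + 46.08 + 130.77 + 102.51 = 294.29.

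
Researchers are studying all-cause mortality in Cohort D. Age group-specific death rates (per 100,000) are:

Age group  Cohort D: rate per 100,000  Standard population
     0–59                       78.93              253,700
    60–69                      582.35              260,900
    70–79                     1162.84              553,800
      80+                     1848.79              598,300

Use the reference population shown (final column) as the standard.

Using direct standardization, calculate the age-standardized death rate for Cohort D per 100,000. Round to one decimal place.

Standard total = 1,666,700; weights = 0.1522, 0.1565, 0.3323, 0.3590.
Standardized rate: 0.1522×78.93 + 0.1565×582.35 + 0.3323×1162.84 + 0.3590×1848.79 = 1153.2198 per 100,000.

1153.2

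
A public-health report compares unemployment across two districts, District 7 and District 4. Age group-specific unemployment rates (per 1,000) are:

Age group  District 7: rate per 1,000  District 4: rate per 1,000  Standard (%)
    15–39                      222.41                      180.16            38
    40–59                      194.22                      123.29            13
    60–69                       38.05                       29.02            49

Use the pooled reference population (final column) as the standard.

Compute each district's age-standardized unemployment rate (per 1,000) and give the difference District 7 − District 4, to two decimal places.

Standard weights: 0.38, 0.13, 0.49.
District 7: 0.3800×222.41 + 0.1300×194.22 + 0.4900×38.05 = 128.4089 per 1,000.
District 4: 0.3800×180.16 + 0.1300×123.29 + 0.4900×29.02 = 98.7083 per 1,000.
Difference = 128.4089 − 98.7083 = 29.7006.

29.70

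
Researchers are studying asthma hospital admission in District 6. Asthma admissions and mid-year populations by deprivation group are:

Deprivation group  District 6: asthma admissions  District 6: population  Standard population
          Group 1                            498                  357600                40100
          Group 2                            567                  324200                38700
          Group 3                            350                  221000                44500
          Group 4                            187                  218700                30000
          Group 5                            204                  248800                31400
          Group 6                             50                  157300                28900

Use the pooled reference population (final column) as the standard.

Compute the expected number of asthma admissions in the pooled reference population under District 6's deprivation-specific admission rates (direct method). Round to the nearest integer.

Deprivation-specific rates per 10000 for District 6: 13.93, 17.49, 15.84, 8.55, 8.20, 3.18.
Expected asthma admissions = Σ (standard pop × deprivation-specific rate ÷ 10000)
= 40100×13.93/10000 + 38700×17.49/10000 + 44500×15.84/10000 + 30000×8.55/10000 + 31400×8.20/10000 + 28900×3.18/10000
= 55.84 + 67.68 + 70.48 + 25.65 + 25.75 + 9.19 = 254.59.

255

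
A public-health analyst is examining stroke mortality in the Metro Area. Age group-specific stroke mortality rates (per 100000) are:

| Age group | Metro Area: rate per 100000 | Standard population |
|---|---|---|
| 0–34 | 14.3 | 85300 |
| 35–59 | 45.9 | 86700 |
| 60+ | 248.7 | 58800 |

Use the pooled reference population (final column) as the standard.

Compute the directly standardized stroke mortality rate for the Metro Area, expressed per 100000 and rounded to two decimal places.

85.89

Standard total = 230800; weights = 0.3696, 0.3756, 0.2548.
Standardized rate: 0.3696×14.3 + 0.3756×45.9 + 0.2548×248.7 = 85.8877 per 100000.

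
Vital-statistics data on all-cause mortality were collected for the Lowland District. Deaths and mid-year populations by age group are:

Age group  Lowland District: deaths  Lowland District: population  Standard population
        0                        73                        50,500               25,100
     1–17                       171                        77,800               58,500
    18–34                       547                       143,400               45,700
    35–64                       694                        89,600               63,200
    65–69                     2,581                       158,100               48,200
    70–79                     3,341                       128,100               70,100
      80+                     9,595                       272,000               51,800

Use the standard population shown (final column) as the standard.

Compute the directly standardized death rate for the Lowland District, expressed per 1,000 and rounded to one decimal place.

Age-specific rates per 1,000 for the Lowland District: 1.446, 2.198, 3.815, 7.746, 16.325, 26.081, 35.276.
Standard total = 362,600; weights = 0.0692, 0.1613, 0.1260, 0.1743, 0.1329, 0.1933, 0.1429.
Standardized rate: 0.0692×1.446 + 0.1613×2.198 + 0.1260×3.815 + 0.1743×7.746 + 0.1329×16.325 + 0.1933×26.081 + 0.1429×35.276 = 14.5371 per 1,000.

14.5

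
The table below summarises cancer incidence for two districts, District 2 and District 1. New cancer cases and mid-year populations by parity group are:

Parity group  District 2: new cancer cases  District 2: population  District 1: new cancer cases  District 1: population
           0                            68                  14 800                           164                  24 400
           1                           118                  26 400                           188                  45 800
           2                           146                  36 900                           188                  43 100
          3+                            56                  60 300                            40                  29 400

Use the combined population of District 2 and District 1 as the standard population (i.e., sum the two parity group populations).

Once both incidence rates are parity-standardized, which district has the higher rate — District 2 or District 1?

Parity-specific rates per 100 000 for District 2: 459.46, 446.97, 395.66, 92.87.
For District 1: 672.13, 410.48, 436.19, 136.05.
Combined standard total = 281 100; weights = 0.1395, 0.2568, 0.2846, 0.3191.
District 2: 0.1395×459.46 + 0.2568×446.97 + 0.2846×395.66 + 0.3191×92.87 = 321.1152 per 100 000.
District 1: 0.1395×672.13 + 0.2568×410.48 + 0.2846×436.19 + 0.3191×136.05 = 366.7161 per 100 000.

District 1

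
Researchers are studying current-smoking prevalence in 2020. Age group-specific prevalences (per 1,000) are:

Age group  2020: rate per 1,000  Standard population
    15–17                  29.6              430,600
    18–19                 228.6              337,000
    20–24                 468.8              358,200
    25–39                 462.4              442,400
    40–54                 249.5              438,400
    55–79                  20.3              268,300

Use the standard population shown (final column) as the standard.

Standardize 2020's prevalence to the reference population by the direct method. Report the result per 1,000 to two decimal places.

Standard total = 2,274,900; weights = 0.1893, 0.1481, 0.1575, 0.1945, 0.1927, 0.1179.
Standardized rate: 0.1893×29.6 + 0.1481×228.6 + 0.1575×468.8 + 0.1945×462.4 + 0.1927×249.5 + 0.1179×20.3 = 253.6820 per 1,000.

253.68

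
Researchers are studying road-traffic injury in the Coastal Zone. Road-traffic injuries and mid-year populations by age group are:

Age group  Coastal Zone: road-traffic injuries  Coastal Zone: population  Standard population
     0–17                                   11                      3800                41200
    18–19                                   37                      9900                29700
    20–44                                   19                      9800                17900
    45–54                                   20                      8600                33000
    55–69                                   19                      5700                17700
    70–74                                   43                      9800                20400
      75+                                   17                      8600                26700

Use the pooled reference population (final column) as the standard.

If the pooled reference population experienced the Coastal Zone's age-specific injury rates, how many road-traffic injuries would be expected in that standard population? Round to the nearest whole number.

543

Age-specific rates per 100000 for the Coastal Zone: 289.47, 373.74, 193.88, 232.56, 333.33, 438.78, 197.67.
Expected road-traffic injuries = Σ (standard pop × age-specific rate ÷ 100000)
= 41200×289.47/100000 + 29700×373.74/100000 + 17900×193.88/100000 + 33000×232.56/100000 + 17700×333.33/100000 + 20400×438.78/100000 + 26700×197.67/100000
= 119.26 + 111.00 + 34.70 + 76.74 + 59.00 + 89.51 + 52.78 = 543.00.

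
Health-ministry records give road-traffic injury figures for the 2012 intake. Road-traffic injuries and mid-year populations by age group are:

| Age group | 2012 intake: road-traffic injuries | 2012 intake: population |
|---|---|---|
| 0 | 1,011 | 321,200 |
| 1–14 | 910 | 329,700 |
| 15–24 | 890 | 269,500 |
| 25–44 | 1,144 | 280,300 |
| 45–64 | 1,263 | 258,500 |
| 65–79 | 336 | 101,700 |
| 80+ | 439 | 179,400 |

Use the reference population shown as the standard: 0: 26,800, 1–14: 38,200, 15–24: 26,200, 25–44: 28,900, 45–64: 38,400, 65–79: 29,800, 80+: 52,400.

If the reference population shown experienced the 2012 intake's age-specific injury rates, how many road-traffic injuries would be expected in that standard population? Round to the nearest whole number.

809

Age-specific rates per 100,000 for the 2012 intake: 314.76, 276.01, 330.24, 408.13, 488.59, 330.38, 244.70.
Expected road-traffic injuries = Σ (standard pop × age-specific rate ÷ 100,000)
= 26,800×314.76/100,000 + 38,200×276.01/100,000 + 26,200×330.24/100,000 + 28,900×408.13/100,000 + 38,400×488.59/100,000 + 29,800×330.38/100,000 + 52,400×244.70/100,000
= 84.35 + 105.44 + 86.52 + 117.95 + 187.62 + 98.45 + 128.23 = 808.56.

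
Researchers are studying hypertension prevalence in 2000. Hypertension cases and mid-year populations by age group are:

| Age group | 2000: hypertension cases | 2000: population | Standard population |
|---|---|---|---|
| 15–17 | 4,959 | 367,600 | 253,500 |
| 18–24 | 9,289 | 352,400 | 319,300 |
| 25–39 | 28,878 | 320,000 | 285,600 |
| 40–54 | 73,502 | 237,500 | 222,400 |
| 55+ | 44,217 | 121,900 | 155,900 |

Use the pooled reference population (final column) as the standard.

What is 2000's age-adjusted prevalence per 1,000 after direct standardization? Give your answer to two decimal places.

131.79

Age-specific rates per 1,000 for 2000: 13.490, 26.359, 90.244, 309.482, 362.732.
Standard total = 1,236,700; weights = 0.2050, 0.2582, 0.2309, 0.1798, 0.1261.
Standardized rate: 0.2050×13.490 + 0.2582×26.359 + 0.2309×90.244 + 0.1798×309.482 + 0.1261×362.732 = 131.7932 per 1,000.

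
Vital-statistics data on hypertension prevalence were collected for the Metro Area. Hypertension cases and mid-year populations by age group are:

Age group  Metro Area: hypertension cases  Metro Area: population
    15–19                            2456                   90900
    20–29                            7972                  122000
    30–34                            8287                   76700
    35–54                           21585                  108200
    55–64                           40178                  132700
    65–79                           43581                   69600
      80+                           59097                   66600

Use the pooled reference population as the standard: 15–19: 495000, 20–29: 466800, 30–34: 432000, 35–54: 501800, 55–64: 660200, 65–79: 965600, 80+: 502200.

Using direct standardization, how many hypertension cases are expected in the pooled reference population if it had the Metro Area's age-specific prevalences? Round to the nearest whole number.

Age-specific rates per 1000 for the Metro Area: 27.019, 65.344, 108.044, 199.492, 302.773, 626.164, 887.342.
Expected hypertension cases = Σ (standard pop × age-specific rate ÷ 1000)
= 495000×27.019/1000 + 466800×65.344/1000 + 432000×108.044/1000 + 501800×199.492/1000 + 660200×302.773/1000 + 965600×626.164/1000 + 502200×887.342/1000
= 13374.26 + 30502.70 + 46675.15 + 100104.93 + 199890.85 + 604623.76 + 445623.32 = 1440794.97.

1440795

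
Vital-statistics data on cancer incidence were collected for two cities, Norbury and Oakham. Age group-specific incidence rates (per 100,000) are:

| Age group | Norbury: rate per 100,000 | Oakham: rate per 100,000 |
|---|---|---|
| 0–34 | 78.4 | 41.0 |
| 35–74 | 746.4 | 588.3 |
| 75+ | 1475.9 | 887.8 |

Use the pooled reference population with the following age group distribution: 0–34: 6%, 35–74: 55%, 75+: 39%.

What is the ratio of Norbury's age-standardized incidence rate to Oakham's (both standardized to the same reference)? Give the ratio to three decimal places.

1.474

Standard weights: 0.06, 0.55, 0.39.
Norbury: 0.0600×78.4 + 0.5500×746.4 + 0.3900×1475.9 = 990.8250 per 100,000.
Oakham: 0.0600×41.0 + 0.5500×588.3 + 0.3900×887.8 = 672.2670 per 100,000.
Ratio = 990.8250 ÷ 672.2670 = 1.47386.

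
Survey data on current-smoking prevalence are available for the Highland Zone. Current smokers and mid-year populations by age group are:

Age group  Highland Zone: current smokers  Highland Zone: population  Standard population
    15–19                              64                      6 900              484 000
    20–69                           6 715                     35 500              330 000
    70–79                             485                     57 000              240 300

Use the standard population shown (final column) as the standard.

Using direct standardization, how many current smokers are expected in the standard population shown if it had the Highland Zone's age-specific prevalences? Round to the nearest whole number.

Age-specific rates per 1 000 for the Highland Zone: 9.275, 189.155, 8.509.
Expected current smokers = Σ (standard pop × age-specific rate ÷ 1 000)
= 484 000×9.275/1 000 + 330 000×189.155/1 000 + 240 300×8.509/1 000
= 4489.28 + 62421.13 + 2044.66 = 68955.06.

68955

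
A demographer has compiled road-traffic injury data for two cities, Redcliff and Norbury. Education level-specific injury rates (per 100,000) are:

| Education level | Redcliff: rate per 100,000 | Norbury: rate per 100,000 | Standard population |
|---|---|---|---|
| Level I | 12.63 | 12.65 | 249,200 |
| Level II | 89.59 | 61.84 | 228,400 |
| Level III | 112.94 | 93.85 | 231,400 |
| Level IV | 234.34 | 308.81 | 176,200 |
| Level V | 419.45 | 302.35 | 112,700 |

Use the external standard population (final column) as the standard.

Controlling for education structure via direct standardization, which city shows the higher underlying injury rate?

Redcliff

Standard total = 997,900; weights = 0.2497, 0.2289, 0.2319, 0.1766, 0.1129.
Redcliff: 0.2497×12.63 + 0.2289×89.59 + 0.2319×112.94 + 0.1766×234.34 + 0.1129×419.45 = 138.5978 per 100,000.
Norbury: 0.2497×12.65 + 0.2289×61.84 + 0.2319×93.85 + 0.1766×308.81 + 0.1129×302.35 = 127.7490 per 100,000.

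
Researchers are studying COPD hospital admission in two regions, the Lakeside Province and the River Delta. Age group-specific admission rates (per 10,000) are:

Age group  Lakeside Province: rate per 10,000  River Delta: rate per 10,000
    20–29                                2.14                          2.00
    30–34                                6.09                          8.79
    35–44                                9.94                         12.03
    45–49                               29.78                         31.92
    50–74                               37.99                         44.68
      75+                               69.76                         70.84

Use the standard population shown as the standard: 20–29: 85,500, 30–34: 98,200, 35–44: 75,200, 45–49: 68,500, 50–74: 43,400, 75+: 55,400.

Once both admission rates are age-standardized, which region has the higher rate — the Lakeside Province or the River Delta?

Standard total = 426,200; weights = 0.2006, 0.2304, 0.1764, 0.1607, 0.1018, 0.1300.
The Lakeside Province: 0.2006×2.14 + 0.2304×6.09 + 0.1764×9.94 + 0.1607×29.78 + 0.1018×37.99 + 0.1300×69.76 = 21.3090 per 10,000.
The River Delta: 0.2006×2.00 + 0.2304×8.79 + 0.1764×12.03 + 0.1607×31.92 + 0.1018×44.68 + 0.1300×70.84 = 23.4374 per 10,000.

River Delta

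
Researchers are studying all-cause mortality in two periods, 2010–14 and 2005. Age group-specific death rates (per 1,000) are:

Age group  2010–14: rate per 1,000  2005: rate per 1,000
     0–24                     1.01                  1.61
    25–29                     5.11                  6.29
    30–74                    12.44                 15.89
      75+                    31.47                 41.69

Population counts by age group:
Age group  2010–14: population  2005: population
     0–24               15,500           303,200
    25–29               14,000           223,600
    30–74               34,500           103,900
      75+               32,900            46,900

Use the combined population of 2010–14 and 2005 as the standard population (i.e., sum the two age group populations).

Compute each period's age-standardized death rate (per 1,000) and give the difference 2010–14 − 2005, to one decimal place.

-2.3

Combined standard total = 774,500; weights = 0.4115, 0.3068, 0.1787, 0.1030.
2010–14: 0.4115×1.01 + 0.3068×5.11 + 0.1787×12.44 + 0.1030×31.47 = 7.4487 per 1,000.
2005: 0.4115×1.61 + 0.3068×6.29 + 0.1787×15.89 + 0.1030×41.69 = 9.7271 per 1,000.
Difference = 7.4487 − 9.7271 = -2.2784.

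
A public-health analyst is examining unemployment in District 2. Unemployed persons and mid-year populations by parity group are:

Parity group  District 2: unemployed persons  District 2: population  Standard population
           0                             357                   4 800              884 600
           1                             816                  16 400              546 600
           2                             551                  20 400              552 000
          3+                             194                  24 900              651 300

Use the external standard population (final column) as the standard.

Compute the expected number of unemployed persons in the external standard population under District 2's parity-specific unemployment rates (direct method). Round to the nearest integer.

112973

Parity-specific rates per 1 000 for District 2: 74.375, 49.756, 27.010, 7.791.
Expected unemployed persons = Σ (standard pop × parity-specific rate ÷ 1 000)
= 884 600×74.375/1 000 + 546 600×49.756/1 000 + 552 000×27.010/1 000 + 651 300×7.791/1 000
= 65792.12 + 27196.68 + 14909.41 + 5074.39 = 112972.61.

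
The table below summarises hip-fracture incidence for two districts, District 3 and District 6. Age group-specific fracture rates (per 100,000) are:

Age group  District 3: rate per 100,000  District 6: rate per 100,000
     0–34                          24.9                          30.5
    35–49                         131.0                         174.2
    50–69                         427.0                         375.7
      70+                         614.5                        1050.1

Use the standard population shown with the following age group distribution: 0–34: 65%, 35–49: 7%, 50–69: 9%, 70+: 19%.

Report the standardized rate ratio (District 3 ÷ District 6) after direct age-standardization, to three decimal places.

Standard weights: 0.65, 0.07, 0.09, 0.19.
District 3: 0.6500×24.9 + 0.0700×131.0 + 0.0900×427.0 + 0.1900×614.5 = 180.5400 per 100,000.
District 6: 0.6500×30.5 + 0.0700×174.2 + 0.0900×375.7 + 0.1900×1050.1 = 265.3510 per 100,000.
Ratio = 180.5400 ÷ 265.3510 = 0.68038.

0.680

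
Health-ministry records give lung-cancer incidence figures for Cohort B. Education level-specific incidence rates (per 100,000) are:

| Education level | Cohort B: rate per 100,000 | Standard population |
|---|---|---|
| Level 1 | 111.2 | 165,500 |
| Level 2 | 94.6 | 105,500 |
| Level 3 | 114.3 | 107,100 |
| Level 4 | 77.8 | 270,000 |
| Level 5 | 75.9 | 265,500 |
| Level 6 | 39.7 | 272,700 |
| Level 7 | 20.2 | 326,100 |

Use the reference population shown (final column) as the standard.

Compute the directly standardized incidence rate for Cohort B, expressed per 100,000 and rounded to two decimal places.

Standard total = 1,512,400; weights = 0.1094, 0.0698, 0.0708, 0.1785, 0.1755, 0.1803, 0.2156.
Standardized rate: 0.1094×111.2 + 0.0698×94.6 + 0.0708×114.3 + 0.1785×77.8 + 0.1755×75.9 + 0.1803×39.7 + 0.2156×20.2 = 65.5887 per 100,000.

65.59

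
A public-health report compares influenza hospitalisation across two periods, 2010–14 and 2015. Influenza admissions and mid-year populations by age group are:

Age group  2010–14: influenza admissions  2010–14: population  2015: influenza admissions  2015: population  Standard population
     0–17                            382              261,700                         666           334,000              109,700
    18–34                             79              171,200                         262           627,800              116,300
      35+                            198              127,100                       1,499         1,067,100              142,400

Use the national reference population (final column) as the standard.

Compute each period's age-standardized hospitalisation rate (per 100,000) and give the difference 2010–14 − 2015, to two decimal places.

-8.60

Age-specific rates per 100,000 for 2010–14: 145.97, 46.14, 155.78.
For 2015: 199.40, 41.73, 140.47.
Standard total = 368,400; weights = 0.2978, 0.3157, 0.3865.
2010–14: 0.2978×145.97 + 0.3157×46.14 + 0.3865×155.78 = 118.2489 per 100,000.
2015: 0.2978×199.40 + 0.3157×41.73 + 0.3865×140.47 = 126.8496 per 100,000.
Difference = 118.2489 − 126.8496 = -8.6007.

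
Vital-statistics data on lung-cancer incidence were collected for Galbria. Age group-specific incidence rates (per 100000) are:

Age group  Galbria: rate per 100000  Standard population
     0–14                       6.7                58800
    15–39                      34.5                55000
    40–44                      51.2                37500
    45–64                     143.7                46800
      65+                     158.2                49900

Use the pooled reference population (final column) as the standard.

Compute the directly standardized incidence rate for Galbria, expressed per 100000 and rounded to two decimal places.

75.93

Standard total = 248000; weights = 0.2371, 0.2218, 0.1512, 0.1887, 0.2012.
Standardized rate: 0.2371×6.7 + 0.2218×34.5 + 0.1512×51.2 + 0.1887×143.7 + 0.2012×158.2 = 75.9306 per 100000.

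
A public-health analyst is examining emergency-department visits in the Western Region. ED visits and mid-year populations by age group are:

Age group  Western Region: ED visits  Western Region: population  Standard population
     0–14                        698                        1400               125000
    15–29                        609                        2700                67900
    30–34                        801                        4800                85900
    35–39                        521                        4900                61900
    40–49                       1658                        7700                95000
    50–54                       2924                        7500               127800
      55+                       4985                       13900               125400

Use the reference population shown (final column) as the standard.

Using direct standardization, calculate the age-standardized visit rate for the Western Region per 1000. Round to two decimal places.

310.36

Age-specific rates per 1000 for the Western Region: 498.571, 225.556, 166.875, 106.327, 215.325, 389.867, 358.633.
Standard total = 688900; weights = 0.1814, 0.0986, 0.1247, 0.0899, 0.1379, 0.1855, 0.1820.
Standardized rate: 0.1814×498.571 + 0.0986×225.556 + 0.1247×166.875 + 0.0899×106.327 + 0.1379×215.325 + 0.1855×389.867 + 0.1820×358.633 = 310.3589 per 1000.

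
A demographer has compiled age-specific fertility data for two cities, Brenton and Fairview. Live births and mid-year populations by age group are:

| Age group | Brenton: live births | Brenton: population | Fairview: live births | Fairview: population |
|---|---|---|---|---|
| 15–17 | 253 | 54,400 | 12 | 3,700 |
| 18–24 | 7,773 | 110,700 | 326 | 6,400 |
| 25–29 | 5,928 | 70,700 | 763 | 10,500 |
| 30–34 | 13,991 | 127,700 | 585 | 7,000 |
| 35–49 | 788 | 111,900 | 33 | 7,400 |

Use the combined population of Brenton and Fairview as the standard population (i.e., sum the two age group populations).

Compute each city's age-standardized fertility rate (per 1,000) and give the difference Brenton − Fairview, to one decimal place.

Age-specific rates per 1,000 for Brenton: 4.651, 70.217, 83.847, 109.561, 7.042.
For Fairview: 3.243, 50.938, 72.667, 83.571, 4.459.
Combined standard total = 510,400; weights = 0.1138, 0.2294, 0.1591, 0.2639, 0.2337.
Brenton: 0.1138×4.651 + 0.2294×70.217 + 0.1591×83.847 + 0.2639×109.561 + 0.2337×7.042 = 60.5389 per 1,000.
Fairview: 0.1138×3.243 + 0.2294×50.938 + 0.1591×72.667 + 0.2639×83.571 + 0.2337×4.459 = 46.7140 per 1,000.
Difference = 60.5389 − 46.7140 = 13.8248.

13.8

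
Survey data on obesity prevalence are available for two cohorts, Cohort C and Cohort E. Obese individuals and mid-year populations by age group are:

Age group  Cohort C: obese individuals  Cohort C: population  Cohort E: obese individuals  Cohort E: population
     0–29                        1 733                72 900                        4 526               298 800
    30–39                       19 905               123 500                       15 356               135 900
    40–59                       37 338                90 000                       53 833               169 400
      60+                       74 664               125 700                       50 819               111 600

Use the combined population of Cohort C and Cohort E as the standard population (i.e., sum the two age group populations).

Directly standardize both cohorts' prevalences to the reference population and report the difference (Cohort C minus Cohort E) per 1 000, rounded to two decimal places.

Age-specific rates per 1 000 for Cohort C: 23.772, 161.174, 414.867, 593.986.
For Cohort E: 15.147, 112.995, 317.786, 455.367.
Combined standard total = 1 127 800; weights = 0.3296, 0.2300, 0.2300, 0.2104.
Cohort C: 0.3296×23.772 + 0.2300×161.174 + 0.2300×414.867 + 0.2104×593.986 = 265.3076 per 1 000.
Cohort E: 0.3296×15.147 + 0.2300×112.995 + 0.2300×317.786 + 0.2104×455.367 = 199.8879 per 1 000.
Difference = 265.3076 − 199.8879 = 65.4197.

65.42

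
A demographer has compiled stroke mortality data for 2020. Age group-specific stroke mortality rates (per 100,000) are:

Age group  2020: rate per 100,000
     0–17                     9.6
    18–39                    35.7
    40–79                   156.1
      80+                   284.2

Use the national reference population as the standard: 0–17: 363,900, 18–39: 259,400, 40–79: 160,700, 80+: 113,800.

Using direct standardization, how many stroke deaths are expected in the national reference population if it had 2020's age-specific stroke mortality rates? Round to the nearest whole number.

702

Expected stroke deaths = Σ (standard pop × age-specific rate ÷ 100,000)
= 363,900×9.6/100,000 + 259,400×35.7/100,000 + 160,700×156.1/100,000 + 113,800×284.2/100,000
= 34.93 + 92.61 + 250.85 + 323.42 = 701.81.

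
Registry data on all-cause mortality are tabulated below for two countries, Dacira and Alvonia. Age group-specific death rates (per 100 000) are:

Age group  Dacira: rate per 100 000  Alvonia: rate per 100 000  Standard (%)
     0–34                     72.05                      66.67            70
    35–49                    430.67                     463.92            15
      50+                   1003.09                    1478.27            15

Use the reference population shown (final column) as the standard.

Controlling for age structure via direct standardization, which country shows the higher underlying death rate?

Standard weights: 0.70, 0.15, 0.15.
Dacira: 0.7000×72.05 + 0.1500×430.67 + 0.1500×1003.09 = 265.4990 per 100 000.
Alvonia: 0.7000×66.67 + 0.1500×463.92 + 0.1500×1478.27 = 337.9975 per 100 000.

Alvonia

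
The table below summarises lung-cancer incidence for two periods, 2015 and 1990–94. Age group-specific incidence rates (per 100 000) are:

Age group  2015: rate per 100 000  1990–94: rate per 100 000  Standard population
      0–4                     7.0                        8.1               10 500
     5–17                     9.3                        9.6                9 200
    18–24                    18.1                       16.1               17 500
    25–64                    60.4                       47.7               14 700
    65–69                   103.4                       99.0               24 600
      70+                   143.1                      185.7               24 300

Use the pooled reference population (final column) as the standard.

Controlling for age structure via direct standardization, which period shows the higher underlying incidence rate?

Standard total = 100 800; weights = 0.1042, 0.0913, 0.1736, 0.1458, 0.2440, 0.2411.
2015: 0.1042×7.0 + 0.0913×9.3 + 0.1736×18.1 + 0.1458×60.4 + 0.2440×103.4 + 0.2411×143.1 = 73.2605 per 100 000.
1990–94: 0.1042×8.1 + 0.0913×9.6 + 0.1736×16.1 + 0.1458×47.7 + 0.2440×99.0 + 0.2411×185.7 = 80.3990 per 100 000.

1990–94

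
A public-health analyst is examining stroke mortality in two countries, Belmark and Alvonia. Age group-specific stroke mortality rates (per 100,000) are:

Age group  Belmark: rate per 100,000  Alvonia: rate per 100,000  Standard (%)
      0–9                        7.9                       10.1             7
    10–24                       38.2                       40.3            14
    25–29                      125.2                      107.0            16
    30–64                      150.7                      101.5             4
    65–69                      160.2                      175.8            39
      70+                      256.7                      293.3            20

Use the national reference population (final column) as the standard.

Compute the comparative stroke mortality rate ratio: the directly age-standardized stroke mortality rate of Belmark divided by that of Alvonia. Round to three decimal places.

Standard weights: 0.07, 0.14, 0.16, 0.04, 0.39, 0.20.
Belmark: 0.0700×7.9 + 0.1400×38.2 + 0.1600×125.2 + 0.0400×150.7 + 0.3900×160.2 + 0.2000×256.7 = 145.7790 per 100,000.
Alvonia: 0.0700×10.1 + 0.1400×40.3 + 0.1600×107.0 + 0.0400×101.5 + 0.3900×175.8 + 0.2000×293.3 = 154.7510 per 100,000.
Ratio = 145.7790 ÷ 154.7510 = 0.94202.

0.942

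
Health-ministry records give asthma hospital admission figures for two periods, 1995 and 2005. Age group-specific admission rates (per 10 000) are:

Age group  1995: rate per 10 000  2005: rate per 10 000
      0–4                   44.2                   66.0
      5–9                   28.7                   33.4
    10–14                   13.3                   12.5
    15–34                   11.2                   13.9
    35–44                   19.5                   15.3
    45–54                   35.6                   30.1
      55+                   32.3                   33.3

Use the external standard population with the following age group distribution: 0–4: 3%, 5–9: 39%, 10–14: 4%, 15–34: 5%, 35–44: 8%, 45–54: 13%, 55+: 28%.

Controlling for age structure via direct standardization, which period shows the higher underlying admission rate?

Standard weights: 0.03, 0.39, 0.04, 0.05, 0.08, 0.13, 0.28.
1995: 0.0300×44.2 + 0.3900×28.7 + 0.0400×13.3 + 0.0500×11.2 + 0.0800×19.5 + 0.1300×35.6 + 0.2800×32.3 = 28.8430 per 10 000.
2005: 0.0300×66.0 + 0.3900×33.4 + 0.0400×12.5 + 0.0500×13.9 + 0.0800×15.3 + 0.1300×30.1 + 0.2800×33.3 = 30.6620 per 10 000.

2005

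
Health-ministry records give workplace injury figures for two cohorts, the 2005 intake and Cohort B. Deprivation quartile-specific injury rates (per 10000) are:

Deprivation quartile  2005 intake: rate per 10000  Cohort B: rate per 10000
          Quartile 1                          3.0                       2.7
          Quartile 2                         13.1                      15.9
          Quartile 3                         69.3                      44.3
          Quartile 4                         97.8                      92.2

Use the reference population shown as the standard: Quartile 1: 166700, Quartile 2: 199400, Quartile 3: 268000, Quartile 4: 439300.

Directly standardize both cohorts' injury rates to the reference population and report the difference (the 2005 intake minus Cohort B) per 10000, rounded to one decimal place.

Standard total = 1073400; weights = 0.1553, 0.1858, 0.2497, 0.4093.
The 2005 intake: 0.1553×3.0 + 0.1858×13.1 + 0.2497×69.3 + 0.4093×97.8 = 60.2275 per 10000.
Cohort B: 0.1553×2.7 + 0.1858×15.9 + 0.2497×44.3 + 0.4093×92.2 = 52.1673 per 10000.
Difference = 60.2275 − 52.1673 = 8.0602.

8.1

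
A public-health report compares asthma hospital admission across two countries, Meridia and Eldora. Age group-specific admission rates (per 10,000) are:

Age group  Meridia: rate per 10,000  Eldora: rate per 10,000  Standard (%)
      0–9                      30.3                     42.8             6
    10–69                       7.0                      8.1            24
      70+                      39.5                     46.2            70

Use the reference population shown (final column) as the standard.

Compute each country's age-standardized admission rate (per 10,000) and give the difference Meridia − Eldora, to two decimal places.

Standard weights: 0.06, 0.24, 0.70.
Meridia: 0.0600×30.3 + 0.2400×7.0 + 0.7000×39.5 = 31.1480 per 10,000.
Eldora: 0.0600×42.8 + 0.2400×8.1 + 0.7000×46.2 = 36.8520 per 10,000.
Difference = 31.1480 − 36.8520 = -5.7040.

-5.70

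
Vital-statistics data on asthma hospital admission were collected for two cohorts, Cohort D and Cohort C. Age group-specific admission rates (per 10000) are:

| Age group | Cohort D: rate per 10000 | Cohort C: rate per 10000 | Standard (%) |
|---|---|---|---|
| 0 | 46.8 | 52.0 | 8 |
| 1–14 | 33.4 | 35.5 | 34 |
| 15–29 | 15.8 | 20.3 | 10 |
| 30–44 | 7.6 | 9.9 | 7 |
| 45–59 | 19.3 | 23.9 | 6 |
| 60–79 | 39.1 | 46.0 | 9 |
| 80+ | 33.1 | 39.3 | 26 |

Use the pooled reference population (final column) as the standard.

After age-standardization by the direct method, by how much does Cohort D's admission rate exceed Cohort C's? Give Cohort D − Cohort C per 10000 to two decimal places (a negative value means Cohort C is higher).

-4.25

Standard weights: 0.08, 0.34, 0.10, 0.07, 0.06, 0.09, 0.26.
Cohort D: 0.0800×46.8 + 0.3400×33.4 + 0.1000×15.8 + 0.0700×7.6 + 0.0600×19.3 + 0.0900×39.1 + 0.2600×33.1 = 30.4950 per 10000.
Cohort C: 0.0800×52.0 + 0.3400×35.5 + 0.1000×20.3 + 0.0700×9.9 + 0.0600×23.9 + 0.0900×46.0 + 0.2600×39.3 = 34.7450 per 10000.
Difference = 30.4950 − 34.7450 = -4.2500.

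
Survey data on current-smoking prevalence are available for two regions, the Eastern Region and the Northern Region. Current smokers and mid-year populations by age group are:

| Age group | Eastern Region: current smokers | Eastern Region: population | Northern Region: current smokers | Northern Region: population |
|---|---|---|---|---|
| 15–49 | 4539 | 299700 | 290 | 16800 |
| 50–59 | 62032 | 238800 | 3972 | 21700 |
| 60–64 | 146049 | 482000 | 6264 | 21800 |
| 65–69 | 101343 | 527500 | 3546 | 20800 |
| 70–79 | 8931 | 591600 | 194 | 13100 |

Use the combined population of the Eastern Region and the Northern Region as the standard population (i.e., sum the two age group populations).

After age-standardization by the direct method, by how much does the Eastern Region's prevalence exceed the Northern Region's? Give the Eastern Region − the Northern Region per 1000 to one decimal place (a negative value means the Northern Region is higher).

Age-specific rates per 1000 for the Eastern Region: 15.145, 259.765, 303.006, 192.119, 15.096.
For the Northern Region: 17.262, 183.041, 287.339, 170.481, 14.809.
Combined standard total = 2233800; weights = 0.1417, 0.1166, 0.2255, 0.2455, 0.2707.
The Eastern Region: 0.1417×15.145 + 0.1166×259.765 + 0.2255×303.006 + 0.2455×192.119 + 0.2707×15.096 = 152.0211 per 1000.
The Northern Region: 0.1417×17.262 + 0.1166×183.041 + 0.2255×287.339 + 0.2455×170.481 + 0.2707×14.809 = 134.4512 per 1000.
Difference = 152.0211 − 134.4512 = 17.5699.

17.6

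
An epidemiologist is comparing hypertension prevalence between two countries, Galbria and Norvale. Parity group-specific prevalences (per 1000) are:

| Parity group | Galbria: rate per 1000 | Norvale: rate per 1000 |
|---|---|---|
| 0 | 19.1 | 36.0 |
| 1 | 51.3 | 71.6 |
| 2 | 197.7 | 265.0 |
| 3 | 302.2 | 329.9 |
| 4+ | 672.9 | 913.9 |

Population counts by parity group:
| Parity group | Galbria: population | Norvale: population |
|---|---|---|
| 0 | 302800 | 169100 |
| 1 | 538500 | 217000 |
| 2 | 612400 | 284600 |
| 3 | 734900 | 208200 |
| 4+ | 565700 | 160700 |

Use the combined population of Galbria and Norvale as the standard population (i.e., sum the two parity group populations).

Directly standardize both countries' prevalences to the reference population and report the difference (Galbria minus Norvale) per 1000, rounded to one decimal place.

Combined standard total = 3793900; weights = 0.1244, 0.1991, 0.2364, 0.2486, 0.1915.
Galbria: 0.1244×19.1 + 0.1991×51.3 + 0.2364×197.7 + 0.2486×302.2 + 0.1915×672.9 = 263.2928 per 1000.
Norvale: 0.1244×36.0 + 0.1991×71.6 + 0.2364×265.0 + 0.2486×329.9 + 0.1915×913.9 = 338.3781 per 1000.
Difference = 263.2928 − 338.3781 = -75.0853.

-75.1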